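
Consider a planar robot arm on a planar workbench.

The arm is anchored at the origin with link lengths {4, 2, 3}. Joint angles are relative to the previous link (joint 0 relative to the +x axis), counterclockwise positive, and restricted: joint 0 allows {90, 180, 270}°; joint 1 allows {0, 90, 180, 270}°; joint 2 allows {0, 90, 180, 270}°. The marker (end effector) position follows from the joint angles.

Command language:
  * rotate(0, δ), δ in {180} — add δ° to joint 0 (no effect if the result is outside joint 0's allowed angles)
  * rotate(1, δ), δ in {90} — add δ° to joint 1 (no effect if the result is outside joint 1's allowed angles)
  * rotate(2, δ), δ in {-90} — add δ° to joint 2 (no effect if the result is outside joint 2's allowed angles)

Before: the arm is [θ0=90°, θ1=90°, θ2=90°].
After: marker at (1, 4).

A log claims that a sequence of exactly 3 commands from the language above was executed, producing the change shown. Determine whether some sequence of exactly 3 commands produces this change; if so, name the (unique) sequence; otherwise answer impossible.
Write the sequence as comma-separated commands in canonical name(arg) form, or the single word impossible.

initial: [θ0=90°, θ1=90°, θ2=90°]
t=1 rotate(2, -90) ⇒ [θ0=90°, θ1=90°, θ2=0°]
t=2 rotate(2, -90) ⇒ [θ0=90°, θ1=90°, θ2=270°]
t=3 rotate(2, -90) ⇒ [θ0=90°, θ1=90°, θ2=180°]
all 27 alternatives checked — unique.

rotate(2, -90), rotate(2, -90), rotate(2, -90)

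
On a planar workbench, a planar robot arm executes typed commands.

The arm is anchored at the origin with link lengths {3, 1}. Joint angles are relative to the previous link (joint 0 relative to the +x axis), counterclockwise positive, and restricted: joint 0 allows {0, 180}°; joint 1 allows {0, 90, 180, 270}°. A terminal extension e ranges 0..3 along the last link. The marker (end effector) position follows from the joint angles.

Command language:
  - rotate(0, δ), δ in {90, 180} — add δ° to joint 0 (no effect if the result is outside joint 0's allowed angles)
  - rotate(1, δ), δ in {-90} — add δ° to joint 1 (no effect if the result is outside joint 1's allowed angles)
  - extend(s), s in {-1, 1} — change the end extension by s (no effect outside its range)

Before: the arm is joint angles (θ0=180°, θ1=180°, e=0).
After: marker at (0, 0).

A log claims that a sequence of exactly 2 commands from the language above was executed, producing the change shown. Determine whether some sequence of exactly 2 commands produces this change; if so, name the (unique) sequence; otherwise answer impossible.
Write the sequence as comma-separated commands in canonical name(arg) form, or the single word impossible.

extend(1), extend(1)

begin: joint angles (θ0=180°, θ1=180°, e=0)
t=1 extend(1) ⇒ joint angles (θ0=180°, θ1=180°, e=1)
t=2 extend(1) ⇒ joint angles (θ0=180°, θ1=180°, e=2)
uniquely the one of 25 2-step routes that fits.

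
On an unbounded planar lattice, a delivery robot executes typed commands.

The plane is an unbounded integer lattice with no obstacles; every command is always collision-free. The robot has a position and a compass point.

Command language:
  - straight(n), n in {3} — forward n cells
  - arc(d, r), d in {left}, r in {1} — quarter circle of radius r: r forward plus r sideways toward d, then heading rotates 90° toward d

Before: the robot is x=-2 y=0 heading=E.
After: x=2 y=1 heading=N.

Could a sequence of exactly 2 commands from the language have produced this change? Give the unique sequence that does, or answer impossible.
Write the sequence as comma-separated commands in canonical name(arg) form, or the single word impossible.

key: running arc(left, 1) before straight(3) would end elsewhere — order is forced
from: x=-2 y=0 heading=E
[1] after straight(3): x=1 y=0 heading=E
[2] after arc(left, 1): x=2 y=1 heading=N
uniquely the one of 4 2-step routes that fits.

straight(3), arc(left, 1)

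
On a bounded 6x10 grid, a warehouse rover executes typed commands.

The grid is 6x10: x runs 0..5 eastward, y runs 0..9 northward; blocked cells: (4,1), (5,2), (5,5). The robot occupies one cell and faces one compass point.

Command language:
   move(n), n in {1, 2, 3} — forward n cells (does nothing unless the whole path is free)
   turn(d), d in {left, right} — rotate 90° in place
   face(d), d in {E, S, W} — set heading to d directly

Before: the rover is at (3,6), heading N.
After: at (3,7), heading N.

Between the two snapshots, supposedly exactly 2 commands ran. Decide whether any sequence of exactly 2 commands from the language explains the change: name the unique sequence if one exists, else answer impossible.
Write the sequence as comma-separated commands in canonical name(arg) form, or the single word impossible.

move(1), move(3)

key: move(3) would leave the grid, so it does nothing
initial: at (3,6), heading N
1. move(1) → at (3,7), heading N
2. move(3) → at (3,7), heading N
no other 2-command option fits: unique.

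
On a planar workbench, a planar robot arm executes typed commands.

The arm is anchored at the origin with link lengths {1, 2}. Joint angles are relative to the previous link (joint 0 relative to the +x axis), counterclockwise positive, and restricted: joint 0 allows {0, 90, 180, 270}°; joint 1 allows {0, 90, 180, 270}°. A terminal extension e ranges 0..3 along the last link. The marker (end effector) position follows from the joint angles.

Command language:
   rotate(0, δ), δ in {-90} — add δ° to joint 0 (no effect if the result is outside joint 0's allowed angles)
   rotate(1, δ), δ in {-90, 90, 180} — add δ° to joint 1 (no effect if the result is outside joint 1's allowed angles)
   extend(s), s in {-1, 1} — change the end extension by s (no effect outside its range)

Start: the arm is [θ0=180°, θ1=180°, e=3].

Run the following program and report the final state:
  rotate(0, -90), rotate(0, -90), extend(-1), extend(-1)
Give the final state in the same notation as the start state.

[θ0=0°, θ1=180°, e=1]

begin: [θ0=180°, θ1=180°, e=3]
1. rotate(0, -90) → [θ0=90°, θ1=180°, e=3]
2. rotate(0, -90) → [θ0=0°, θ1=180°, e=3]
3. extend(-1) → [θ0=0°, θ1=180°, e=2]
4. extend(-1) → [θ0=0°, θ1=180°, e=1]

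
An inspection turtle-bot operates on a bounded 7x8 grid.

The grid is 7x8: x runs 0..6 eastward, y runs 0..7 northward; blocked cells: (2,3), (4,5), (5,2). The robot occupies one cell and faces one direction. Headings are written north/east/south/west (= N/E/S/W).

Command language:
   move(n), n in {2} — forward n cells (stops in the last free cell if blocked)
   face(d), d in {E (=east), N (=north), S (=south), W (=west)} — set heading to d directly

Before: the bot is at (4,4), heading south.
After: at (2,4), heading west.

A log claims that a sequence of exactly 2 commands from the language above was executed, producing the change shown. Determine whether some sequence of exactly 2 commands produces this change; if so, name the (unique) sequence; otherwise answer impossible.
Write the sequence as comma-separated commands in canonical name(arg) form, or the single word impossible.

face(W), move(2)

key: order matters: swapping face(W) and move(2) lands elsewhere
begin: at (4,4), heading south
step 1 (face(W)): at (4,4), heading west
step 2 (move(2)): at (2,4), heading west
no rival 2-sequence matches.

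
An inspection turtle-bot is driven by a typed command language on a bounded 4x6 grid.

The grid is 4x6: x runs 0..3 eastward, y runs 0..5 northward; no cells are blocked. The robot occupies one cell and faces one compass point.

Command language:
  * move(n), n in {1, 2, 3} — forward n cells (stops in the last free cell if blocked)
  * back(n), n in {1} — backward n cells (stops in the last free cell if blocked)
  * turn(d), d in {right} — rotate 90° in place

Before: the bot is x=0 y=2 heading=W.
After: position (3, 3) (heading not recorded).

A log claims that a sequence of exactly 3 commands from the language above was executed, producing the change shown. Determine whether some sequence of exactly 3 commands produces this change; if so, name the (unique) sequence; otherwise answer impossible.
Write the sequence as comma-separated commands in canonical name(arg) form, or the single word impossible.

impossible

no 3-step route produces this change.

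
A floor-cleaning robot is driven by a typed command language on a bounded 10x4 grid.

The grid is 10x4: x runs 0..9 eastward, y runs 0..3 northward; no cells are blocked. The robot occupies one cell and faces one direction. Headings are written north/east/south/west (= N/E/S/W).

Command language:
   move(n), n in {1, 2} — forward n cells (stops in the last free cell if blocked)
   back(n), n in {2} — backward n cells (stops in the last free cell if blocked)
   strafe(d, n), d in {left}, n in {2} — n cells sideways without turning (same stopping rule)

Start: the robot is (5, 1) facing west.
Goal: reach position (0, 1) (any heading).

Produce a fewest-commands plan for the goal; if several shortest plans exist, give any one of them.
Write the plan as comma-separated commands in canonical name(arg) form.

start: (5, 1) facing west
t=1 move(1) ⇒ (4, 1) facing west
t=2 move(2) ⇒ (2, 1) facing west
t=3 move(2) ⇒ (0, 1) facing west
shorter routes all fall short; 3 is best.

move(1), move(2), move(2)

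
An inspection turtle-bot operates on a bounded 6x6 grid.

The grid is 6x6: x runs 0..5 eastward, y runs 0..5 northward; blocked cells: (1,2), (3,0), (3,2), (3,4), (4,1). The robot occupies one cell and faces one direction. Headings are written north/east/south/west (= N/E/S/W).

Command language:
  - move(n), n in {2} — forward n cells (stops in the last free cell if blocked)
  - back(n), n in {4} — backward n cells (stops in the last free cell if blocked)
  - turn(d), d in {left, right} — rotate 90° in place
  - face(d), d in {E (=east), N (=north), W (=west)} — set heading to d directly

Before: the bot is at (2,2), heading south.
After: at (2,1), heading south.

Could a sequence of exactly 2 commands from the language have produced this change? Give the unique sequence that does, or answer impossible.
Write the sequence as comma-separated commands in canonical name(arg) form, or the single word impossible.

impossible

no 2-step route produces this change.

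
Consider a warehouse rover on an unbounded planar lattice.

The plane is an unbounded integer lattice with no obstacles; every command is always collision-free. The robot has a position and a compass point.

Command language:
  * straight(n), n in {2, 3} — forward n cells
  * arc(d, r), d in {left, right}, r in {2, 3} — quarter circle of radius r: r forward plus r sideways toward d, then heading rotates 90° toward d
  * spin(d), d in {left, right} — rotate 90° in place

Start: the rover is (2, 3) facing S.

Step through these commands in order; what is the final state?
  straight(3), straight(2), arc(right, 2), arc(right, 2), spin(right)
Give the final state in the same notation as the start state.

(-2, -2) facing E

start: (2, 3) facing S
1. straight(3) → (2, 0) facing S
2. straight(2) → (2, -2) facing S
3. arc(right, 2) → (0, -4) facing W
4. arc(right, 2) → (-2, -2) facing N
5. spin(right) → (-2, -2) facing E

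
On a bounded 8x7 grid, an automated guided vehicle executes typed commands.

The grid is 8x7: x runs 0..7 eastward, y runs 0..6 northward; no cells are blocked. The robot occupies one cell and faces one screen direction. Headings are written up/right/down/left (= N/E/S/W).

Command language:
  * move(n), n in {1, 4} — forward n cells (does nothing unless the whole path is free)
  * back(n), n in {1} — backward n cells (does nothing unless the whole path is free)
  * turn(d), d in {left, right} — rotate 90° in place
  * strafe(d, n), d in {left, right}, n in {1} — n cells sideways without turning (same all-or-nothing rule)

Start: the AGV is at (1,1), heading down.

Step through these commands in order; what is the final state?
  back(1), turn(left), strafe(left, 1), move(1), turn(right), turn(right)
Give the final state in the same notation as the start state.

at (2,3), heading left

t0: at (1,1), heading down
step 1 (back(1)): at (1,2), heading down
step 2 (turn(left)): at (1,2), heading right
step 3 (strafe(left, 1)): at (1,3), heading right
step 4 (move(1)): at (2,3), heading right
step 5 (turn(right)): at (2,3), heading down
step 6 (turn(right)): at (2,3), heading left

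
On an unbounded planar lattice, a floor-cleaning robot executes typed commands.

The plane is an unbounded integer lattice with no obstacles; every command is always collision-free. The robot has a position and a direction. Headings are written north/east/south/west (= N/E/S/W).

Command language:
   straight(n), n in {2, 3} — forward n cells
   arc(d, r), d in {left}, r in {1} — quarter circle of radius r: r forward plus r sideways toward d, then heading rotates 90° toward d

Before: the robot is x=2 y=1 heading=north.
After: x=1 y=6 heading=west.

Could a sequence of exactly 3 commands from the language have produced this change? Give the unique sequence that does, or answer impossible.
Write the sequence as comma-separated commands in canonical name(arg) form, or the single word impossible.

key: position moved to (1,6) AND the heading swung to W — translation plus rotation needed
start: x=2 y=1 heading=north
step 1 (straight(2)): x=2 y=3 heading=north
step 2 (straight(2)): x=2 y=5 heading=north
step 3 (arc(left, 1)): x=1 y=6 heading=west
uniquely the one of 27 3-step routes that fits.

straight(2), straight(2), arc(left, 1)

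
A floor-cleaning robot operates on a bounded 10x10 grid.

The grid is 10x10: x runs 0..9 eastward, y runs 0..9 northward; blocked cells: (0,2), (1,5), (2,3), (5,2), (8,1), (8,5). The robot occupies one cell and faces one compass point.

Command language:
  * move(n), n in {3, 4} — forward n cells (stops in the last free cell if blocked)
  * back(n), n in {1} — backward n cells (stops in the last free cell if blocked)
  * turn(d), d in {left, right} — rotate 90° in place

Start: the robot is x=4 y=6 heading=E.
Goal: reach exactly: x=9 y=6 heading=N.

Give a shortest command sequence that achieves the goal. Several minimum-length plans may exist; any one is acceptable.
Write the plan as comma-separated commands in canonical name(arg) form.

move(3), move(3), turn(left)

from: x=4 y=6 heading=E
1. move(3) → x=7 y=6 heading=E
2. move(3) → x=9 y=6 heading=E
3. turn(left) → x=9 y=6 heading=N
no 2-step plan works, so 3 is optimal.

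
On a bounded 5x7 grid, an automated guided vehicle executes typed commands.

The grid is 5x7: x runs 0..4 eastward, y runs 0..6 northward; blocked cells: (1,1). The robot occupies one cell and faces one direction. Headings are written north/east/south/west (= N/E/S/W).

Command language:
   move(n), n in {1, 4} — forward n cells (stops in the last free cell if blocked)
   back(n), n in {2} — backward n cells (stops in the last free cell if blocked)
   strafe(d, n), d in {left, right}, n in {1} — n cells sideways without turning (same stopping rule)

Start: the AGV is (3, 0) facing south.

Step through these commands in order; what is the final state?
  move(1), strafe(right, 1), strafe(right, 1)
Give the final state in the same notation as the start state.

(1, 0) facing south

initial: (3, 0) facing south
1. move(1) → (3, 0) facing south
2. strafe(right, 1) → (2, 0) facing south
3. strafe(right, 1) → (1, 0) facing south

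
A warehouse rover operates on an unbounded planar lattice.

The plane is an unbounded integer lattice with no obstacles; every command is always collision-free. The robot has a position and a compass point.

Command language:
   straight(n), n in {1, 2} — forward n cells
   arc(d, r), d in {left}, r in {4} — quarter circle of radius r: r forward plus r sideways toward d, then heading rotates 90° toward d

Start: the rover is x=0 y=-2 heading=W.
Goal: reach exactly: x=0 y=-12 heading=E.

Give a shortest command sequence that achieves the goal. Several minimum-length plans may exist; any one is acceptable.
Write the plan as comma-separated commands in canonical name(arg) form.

start: x=0 y=-2 heading=W
[1] after arc(left, 4): x=-4 y=-6 heading=S
[2] after straight(2): x=-4 y=-8 heading=S
[3] after arc(left, 4): x=0 y=-12 heading=E
nothing shorter than 3 reaches the goal.

arc(left, 4), straight(2), arc(left, 4)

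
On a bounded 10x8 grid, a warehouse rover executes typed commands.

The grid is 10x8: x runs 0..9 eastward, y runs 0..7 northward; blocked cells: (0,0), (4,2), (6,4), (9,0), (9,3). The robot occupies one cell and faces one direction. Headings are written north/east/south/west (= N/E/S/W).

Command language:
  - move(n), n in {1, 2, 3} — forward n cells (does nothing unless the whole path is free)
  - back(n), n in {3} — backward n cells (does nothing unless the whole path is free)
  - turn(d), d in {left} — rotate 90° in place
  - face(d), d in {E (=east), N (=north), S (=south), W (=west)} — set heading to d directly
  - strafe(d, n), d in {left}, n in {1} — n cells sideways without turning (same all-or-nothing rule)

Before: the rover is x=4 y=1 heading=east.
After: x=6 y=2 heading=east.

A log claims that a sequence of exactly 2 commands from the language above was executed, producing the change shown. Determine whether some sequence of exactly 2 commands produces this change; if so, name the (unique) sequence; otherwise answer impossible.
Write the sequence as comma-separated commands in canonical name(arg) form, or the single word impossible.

move(2), strafe(left, 1)

key: heading stays E — no command in the sequence turns
t0: x=4 y=1 heading=east
1. move(2) → x=6 y=1 heading=east
2. strafe(left, 1) → x=6 y=2 heading=east
all 100 alternatives checked — unique.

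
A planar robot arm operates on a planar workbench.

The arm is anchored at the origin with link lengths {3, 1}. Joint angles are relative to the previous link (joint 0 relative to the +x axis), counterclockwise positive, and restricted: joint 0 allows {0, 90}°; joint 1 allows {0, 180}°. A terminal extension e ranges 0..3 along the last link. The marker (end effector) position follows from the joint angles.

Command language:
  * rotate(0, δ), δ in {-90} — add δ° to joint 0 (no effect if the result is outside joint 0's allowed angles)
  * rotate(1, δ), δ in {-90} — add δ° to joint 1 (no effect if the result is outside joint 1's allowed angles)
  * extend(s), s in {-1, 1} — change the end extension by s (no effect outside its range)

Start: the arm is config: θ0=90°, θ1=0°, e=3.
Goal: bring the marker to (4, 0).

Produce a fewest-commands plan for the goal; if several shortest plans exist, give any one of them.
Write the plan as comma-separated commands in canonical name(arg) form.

extend(-1), extend(-1), extend(-1), rotate(0, -90)

begin: config: θ0=90°, θ1=0°, e=3
t=1 extend(-1) ⇒ config: θ0=90°, θ1=0°, e=2
t=2 extend(-1) ⇒ config: θ0=90°, θ1=0°, e=1
t=3 extend(-1) ⇒ config: θ0=90°, θ1=0°, e=0
t=4 rotate(0, -90) ⇒ config: θ0=0°, θ1=0°, e=0
nothing shorter than 4 reaches the goal.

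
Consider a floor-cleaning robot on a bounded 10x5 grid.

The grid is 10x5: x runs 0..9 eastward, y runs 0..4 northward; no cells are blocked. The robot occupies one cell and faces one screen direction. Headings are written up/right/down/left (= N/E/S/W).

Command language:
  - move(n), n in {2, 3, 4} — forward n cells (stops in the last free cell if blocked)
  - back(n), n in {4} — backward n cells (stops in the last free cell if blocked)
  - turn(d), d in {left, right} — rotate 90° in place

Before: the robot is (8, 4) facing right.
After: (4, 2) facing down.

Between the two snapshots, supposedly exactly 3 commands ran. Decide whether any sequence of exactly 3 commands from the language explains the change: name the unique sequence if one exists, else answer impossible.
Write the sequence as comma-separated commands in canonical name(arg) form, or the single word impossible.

key: order matters: swapping back(4) and move(2) lands elsewhere
t0: (8, 4) facing right
step 1 (back(4)): (4, 4) facing right
step 2 (turn(right)): (4, 4) facing down
step 3 (move(2)): (4, 2) facing down
uniquely the one of 216 3-step routes that fits.

back(4), turn(right), move(2)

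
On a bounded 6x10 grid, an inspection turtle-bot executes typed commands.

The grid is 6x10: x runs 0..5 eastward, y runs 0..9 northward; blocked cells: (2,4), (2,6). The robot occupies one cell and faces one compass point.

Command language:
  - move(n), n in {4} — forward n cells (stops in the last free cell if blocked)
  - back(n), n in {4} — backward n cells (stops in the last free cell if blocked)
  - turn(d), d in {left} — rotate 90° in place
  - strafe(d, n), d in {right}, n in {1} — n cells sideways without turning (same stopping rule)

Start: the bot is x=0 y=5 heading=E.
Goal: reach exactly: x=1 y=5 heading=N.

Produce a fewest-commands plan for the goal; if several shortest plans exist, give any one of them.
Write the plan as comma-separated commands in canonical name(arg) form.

from: x=0 y=5 heading=E
t=1 turn(left) ⇒ x=0 y=5 heading=N
t=2 strafe(right, 1) ⇒ x=1 y=5 heading=N
no 1-step plan works, so 2 is optimal.

turn(left), strafe(right, 1)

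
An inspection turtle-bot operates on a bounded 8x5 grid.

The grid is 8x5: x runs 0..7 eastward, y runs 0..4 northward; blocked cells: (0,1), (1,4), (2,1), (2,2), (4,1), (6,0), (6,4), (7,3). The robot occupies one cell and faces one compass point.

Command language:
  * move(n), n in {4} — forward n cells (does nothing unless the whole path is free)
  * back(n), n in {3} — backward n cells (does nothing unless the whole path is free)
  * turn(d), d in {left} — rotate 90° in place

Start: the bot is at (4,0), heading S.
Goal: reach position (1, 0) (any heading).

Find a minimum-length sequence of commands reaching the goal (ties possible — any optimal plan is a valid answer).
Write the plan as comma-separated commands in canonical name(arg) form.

turn(left), back(3)

start: at (4,0), heading S
1. turn(left) → at (4,0), heading E
2. back(3) → at (1,0), heading E
no 1-step plan works, so 2 is optimal.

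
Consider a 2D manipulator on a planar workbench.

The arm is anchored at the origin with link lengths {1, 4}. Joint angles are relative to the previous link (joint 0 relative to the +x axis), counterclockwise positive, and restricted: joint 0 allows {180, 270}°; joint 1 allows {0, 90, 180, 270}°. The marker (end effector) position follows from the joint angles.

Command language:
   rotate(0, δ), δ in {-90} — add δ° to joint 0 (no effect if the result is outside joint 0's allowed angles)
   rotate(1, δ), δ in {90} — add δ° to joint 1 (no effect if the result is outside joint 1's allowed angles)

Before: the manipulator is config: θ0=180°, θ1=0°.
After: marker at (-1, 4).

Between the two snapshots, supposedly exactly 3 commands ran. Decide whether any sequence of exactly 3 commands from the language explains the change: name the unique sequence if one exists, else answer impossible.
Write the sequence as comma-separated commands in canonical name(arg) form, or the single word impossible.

t0: config: θ0=180°, θ1=0°
[1] after rotate(1, 90): config: θ0=180°, θ1=90°
[2] after rotate(1, 90): config: θ0=180°, θ1=180°
[3] after rotate(1, 90): config: θ0=180°, θ1=270°
uniquely the one of 8 3-step routes that fits.

rotate(1, 90), rotate(1, 90), rotate(1, 90)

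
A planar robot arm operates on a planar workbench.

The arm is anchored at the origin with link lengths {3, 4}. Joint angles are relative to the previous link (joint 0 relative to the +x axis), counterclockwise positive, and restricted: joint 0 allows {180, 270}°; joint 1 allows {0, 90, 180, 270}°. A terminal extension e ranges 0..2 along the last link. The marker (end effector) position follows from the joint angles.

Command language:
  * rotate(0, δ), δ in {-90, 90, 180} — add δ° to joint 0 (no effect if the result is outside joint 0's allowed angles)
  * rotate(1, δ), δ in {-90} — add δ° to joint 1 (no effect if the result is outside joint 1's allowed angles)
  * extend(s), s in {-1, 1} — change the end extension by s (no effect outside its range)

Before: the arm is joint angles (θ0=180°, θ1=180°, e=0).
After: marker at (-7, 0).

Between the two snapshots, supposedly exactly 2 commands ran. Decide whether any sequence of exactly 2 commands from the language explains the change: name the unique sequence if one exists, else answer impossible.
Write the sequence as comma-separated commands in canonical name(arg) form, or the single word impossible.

rotate(1, -90), rotate(1, -90)

t0: joint angles (θ0=180°, θ1=180°, e=0)
1. rotate(1, -90) → joint angles (θ0=180°, θ1=90°, e=0)
2. rotate(1, -90) → joint angles (θ0=180°, θ1=0°, e=0)
all 36 alternatives checked — unique.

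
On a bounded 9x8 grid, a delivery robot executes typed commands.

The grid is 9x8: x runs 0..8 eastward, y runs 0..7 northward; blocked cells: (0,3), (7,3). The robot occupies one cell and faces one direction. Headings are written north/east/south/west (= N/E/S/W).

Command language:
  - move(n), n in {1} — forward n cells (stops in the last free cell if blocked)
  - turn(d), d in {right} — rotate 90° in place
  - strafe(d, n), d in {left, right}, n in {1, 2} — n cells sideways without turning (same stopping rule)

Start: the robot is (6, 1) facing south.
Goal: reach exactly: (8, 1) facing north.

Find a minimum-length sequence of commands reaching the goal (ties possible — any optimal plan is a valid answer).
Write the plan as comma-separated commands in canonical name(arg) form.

begin: (6, 1) facing south
step 1 (turn(right)): (6, 1) facing west
step 2 (turn(right)): (6, 1) facing north
step 3 (strafe(right, 2)): (8, 1) facing north
nothing shorter than 3 reaches the goal.

turn(right), turn(right), strafe(right, 2)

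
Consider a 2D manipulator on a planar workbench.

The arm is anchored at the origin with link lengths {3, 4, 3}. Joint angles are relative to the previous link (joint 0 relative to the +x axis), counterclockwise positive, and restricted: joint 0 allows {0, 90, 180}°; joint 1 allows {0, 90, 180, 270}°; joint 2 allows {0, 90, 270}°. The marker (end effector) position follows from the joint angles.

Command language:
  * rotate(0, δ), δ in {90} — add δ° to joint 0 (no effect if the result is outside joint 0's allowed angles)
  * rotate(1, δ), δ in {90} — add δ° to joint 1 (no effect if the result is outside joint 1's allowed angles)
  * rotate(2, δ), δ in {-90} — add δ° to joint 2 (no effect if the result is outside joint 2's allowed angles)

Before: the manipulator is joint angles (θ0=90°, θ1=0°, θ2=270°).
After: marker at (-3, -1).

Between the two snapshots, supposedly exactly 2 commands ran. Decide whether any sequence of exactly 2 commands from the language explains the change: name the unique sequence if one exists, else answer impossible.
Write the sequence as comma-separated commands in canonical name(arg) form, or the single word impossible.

begin: joint angles (θ0=90°, θ1=0°, θ2=270°)
t=1 rotate(1, 90) ⇒ joint angles (θ0=90°, θ1=90°, θ2=270°)
t=2 rotate(1, 90) ⇒ joint angles (θ0=90°, θ1=180°, θ2=270°)
uniquely the one of 9 2-step routes that fits.

rotate(1, 90), rotate(1, 90)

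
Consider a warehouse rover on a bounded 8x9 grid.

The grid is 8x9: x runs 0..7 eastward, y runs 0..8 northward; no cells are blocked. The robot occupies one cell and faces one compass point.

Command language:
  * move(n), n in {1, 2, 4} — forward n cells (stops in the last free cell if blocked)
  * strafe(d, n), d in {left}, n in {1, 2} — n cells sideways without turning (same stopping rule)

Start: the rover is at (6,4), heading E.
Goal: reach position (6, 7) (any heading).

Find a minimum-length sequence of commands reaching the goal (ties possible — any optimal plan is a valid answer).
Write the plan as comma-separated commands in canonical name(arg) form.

start: at (6,4), heading E
step 1 (strafe(left, 2)): at (6,6), heading E
step 2 (strafe(left, 1)): at (6,7), heading E
minimal: 2 command(s), checked below 2.

strafe(left, 2), strafe(left, 1)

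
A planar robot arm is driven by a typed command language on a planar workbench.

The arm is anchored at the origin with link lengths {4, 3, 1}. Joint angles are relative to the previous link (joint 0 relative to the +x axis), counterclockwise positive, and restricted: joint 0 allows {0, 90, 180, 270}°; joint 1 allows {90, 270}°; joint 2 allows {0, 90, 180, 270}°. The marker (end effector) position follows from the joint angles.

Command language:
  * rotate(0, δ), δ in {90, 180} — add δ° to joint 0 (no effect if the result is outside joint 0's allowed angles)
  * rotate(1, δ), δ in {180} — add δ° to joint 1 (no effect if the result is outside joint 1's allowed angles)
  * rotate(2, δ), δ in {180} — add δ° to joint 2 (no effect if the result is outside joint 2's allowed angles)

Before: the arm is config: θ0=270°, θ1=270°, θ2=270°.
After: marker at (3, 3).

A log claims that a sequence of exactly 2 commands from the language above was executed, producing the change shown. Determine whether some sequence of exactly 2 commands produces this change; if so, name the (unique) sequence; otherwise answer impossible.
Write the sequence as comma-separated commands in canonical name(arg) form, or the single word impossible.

rotate(0, 90), rotate(0, 90)

t0: config: θ0=270°, θ1=270°, θ2=270°
[1] after rotate(0, 90): config: θ0=0°, θ1=270°, θ2=270°
[2] after rotate(0, 90): config: θ0=90°, θ1=270°, θ2=270°
no other 2-command option fits: unique.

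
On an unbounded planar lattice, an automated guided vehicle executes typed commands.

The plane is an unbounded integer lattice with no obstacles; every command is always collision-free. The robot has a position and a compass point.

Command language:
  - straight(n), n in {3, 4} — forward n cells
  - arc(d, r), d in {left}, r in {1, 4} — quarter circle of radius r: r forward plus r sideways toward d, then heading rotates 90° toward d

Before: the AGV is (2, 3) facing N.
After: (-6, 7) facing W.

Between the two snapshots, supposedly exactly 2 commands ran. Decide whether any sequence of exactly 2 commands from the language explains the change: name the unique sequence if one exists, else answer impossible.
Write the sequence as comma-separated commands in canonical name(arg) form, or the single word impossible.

arc(left, 4), straight(4)

key: order matters: swapping arc(left, 4) and straight(4) lands elsewhere
start: (2, 3) facing N
t=1 arc(left, 4) ⇒ (-2, 7) facing W
t=2 straight(4) ⇒ (-6, 7) facing W
all 16 alternatives checked — unique.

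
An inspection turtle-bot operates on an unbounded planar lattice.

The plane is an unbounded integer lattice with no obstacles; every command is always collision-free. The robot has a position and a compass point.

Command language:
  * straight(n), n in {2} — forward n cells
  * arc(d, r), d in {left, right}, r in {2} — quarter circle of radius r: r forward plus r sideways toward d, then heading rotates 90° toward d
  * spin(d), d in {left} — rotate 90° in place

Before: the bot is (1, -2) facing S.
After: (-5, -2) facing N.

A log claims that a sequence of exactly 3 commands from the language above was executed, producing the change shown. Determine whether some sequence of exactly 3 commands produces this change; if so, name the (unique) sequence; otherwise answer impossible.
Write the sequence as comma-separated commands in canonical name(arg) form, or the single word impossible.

arc(right, 2), straight(2), arc(right, 2)

key: position moved to (-5,-2) AND the heading swung to N — translation plus rotation needed
from: (1, -2) facing S
1. arc(right, 2) → (-1, -4) facing W
2. straight(2) → (-3, -4) facing W
3. arc(right, 2) → (-5, -2) facing N
all 64 alternatives checked — unique.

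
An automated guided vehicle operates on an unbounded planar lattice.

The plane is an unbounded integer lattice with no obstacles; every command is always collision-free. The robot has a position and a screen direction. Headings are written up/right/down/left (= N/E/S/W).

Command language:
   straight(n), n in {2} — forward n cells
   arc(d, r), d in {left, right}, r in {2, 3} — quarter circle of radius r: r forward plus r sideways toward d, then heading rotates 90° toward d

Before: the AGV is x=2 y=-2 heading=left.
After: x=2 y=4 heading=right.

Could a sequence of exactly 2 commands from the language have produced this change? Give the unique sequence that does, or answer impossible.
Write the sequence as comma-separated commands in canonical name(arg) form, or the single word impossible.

key: cell and facing (now E) both changed — the 2 commands mix motion and turning
t0: x=2 y=-2 heading=left
t=1 arc(right, 3) ⇒ x=-1 y=1 heading=up
t=2 arc(right, 3) ⇒ x=2 y=4 heading=right
uniquely the one of 25 2-step routes that fits.

arc(right, 3), arc(right, 3)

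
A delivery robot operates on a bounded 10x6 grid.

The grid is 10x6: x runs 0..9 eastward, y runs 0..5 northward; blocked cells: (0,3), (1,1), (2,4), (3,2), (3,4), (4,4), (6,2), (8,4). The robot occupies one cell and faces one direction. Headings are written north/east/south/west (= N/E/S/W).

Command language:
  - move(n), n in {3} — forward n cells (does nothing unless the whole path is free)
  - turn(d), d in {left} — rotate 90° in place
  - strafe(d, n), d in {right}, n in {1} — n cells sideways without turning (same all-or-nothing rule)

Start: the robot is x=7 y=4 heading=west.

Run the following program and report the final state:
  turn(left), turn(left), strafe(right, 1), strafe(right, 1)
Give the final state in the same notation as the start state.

start: x=7 y=4 heading=west
t=1 turn(left) ⇒ x=7 y=4 heading=south
t=2 turn(left) ⇒ x=7 y=4 heading=east
t=3 strafe(right, 1) ⇒ x=7 y=3 heading=east
t=4 strafe(right, 1) ⇒ x=7 y=2 heading=east

x=7 y=2 heading=east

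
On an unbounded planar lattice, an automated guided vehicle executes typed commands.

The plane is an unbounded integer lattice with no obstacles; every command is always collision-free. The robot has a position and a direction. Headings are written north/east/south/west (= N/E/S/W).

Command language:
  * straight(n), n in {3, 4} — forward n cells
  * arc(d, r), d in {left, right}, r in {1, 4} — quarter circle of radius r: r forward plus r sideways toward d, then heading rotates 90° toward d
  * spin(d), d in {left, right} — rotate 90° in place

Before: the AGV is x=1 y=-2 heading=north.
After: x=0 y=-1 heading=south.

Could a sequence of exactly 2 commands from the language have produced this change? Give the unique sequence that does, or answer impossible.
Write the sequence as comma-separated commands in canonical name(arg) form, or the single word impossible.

key: order matters: swapping arc(left, 1) and spin(left) lands elsewhere
t0: x=1 y=-2 heading=north
t=1 arc(left, 1) ⇒ x=0 y=-1 heading=west
t=2 spin(left) ⇒ x=0 y=-1 heading=south
no rival 2-sequence matches.

arc(left, 1), spin(left)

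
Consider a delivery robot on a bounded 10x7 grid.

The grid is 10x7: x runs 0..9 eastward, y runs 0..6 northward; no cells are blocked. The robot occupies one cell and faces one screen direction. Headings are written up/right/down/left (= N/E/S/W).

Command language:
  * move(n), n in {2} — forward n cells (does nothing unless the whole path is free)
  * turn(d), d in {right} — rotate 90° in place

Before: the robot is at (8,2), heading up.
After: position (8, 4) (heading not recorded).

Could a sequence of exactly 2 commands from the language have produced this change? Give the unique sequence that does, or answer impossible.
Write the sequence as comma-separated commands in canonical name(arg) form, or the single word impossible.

move(2), turn(right)

key: order matters: swapping move(2) and turn(right) lands elsewhere
from: at (8,2), heading up
[1] after move(2): at (8,4), heading up
[2] after turn(right): at (8,4), heading right
uniquely the one of 4 2-step routes that fits.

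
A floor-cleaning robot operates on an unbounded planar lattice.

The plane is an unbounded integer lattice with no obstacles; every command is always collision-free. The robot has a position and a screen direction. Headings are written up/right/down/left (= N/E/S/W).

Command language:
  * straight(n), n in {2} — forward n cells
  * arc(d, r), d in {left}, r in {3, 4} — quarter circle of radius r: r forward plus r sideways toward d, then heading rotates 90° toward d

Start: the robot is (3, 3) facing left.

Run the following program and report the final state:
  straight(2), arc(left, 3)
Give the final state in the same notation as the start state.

from: (3, 3) facing left
1. straight(2) → (1, 3) facing left
2. arc(left, 3) → (-2, 0) facing down

(-2, 0) facing down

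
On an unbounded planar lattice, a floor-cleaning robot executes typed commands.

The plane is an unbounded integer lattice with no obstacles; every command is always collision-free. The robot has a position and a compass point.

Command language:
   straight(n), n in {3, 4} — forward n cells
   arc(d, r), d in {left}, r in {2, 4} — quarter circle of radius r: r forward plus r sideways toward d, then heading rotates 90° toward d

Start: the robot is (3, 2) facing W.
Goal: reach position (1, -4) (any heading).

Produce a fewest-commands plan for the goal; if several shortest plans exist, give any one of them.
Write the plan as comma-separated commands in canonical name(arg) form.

arc(left, 2), straight(4)

from: (3, 2) facing W
step 1 (arc(left, 2)): (1, 0) facing S
step 2 (straight(4)): (1, -4) facing S
no 1-step plan works, so 2 is optimal.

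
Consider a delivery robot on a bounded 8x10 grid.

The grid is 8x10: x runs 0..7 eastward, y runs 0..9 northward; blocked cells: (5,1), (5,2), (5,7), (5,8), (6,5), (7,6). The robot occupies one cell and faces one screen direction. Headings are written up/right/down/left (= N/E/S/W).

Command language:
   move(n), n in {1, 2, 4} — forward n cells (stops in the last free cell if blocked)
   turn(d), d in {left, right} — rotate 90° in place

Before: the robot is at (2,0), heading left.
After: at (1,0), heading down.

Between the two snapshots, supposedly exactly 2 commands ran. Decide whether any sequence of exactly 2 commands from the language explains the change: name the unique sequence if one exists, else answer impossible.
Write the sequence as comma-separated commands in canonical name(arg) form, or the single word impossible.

key: order matters: swapping move(1) and turn(left) lands elsewhere
start: at (2,0), heading left
1. move(1) → at (1,0), heading left
2. turn(left) → at (1,0), heading down
all 25 alternatives checked — unique.

move(1), turn(left)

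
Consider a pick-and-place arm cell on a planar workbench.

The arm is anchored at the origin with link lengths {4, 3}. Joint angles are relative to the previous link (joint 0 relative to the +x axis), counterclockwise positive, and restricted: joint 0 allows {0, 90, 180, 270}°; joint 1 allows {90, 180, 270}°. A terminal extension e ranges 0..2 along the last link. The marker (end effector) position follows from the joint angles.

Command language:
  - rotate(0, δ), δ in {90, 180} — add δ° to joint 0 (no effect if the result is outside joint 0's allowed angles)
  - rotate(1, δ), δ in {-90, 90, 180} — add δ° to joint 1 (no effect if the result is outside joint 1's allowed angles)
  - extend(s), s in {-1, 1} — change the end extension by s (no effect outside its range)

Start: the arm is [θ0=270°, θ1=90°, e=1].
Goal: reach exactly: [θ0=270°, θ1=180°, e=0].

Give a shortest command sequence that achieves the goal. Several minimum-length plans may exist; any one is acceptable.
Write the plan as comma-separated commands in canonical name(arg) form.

rotate(1, 90), extend(-1)

t0: [θ0=270°, θ1=90°, e=1]
step 1 (rotate(1, 90)): [θ0=270°, θ1=180°, e=1]
step 2 (extend(-1)): [θ0=270°, θ1=180°, e=0]
nothing shorter than 2 reaches the goal.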